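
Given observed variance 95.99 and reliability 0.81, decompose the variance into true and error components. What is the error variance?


var_true = rxx * var_obs = 0.81 * 95.99 = 77.7519
var_error = var_obs - var_true
var_error = 95.99 - 77.7519
var_error = 18.2381

18.2381


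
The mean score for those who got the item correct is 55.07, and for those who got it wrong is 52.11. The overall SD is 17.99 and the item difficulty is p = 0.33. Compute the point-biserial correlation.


q = 1 - p = 0.67
rpb = ((M1 - M0) / SD) * sqrt(p * q)
rpb = ((55.07 - 52.11) / 17.99) * sqrt(0.33 * 0.67)
rpb = 0.0774

0.0774


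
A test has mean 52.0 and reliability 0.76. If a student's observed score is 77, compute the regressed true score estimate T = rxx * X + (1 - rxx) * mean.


T_est = rxx * X + (1 - rxx) * mean
T_est = 0.76 * 77 + 0.24 * 52.0
T_est = 58.52 + 12.48
T_est = 71.0

71.0


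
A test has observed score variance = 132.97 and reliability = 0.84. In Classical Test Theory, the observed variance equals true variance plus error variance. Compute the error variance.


var_true = rxx * var_obs = 0.84 * 132.97 = 111.6948
var_error = var_obs - var_true
var_error = 132.97 - 111.6948
var_error = 21.2752

21.2752


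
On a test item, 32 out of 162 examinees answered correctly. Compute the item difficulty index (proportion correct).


Item difficulty p = number correct / total examinees
p = 32 / 162
p = 0.1975

0.1975


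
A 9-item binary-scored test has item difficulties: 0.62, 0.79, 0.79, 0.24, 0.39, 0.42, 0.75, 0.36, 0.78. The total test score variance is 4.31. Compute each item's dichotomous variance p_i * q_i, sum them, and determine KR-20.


For each item, compute p_i * q_i:
  Item 1: 0.62 * 0.38 = 0.2356
  Item 2: 0.79 * 0.21 = 0.1659
  Item 3: 0.79 * 0.21 = 0.1659
  Item 4: 0.24 * 0.76 = 0.1824
  Item 5: 0.39 * 0.61 = 0.2379
  Item 6: 0.42 * 0.58 = 0.2436
  Item 7: 0.75 * 0.25 = 0.1875
  Item 8: 0.36 * 0.64 = 0.2304
  Item 9: 0.78 * 0.22 = 0.1716
Sum(p_i * q_i) = 0.2356 + 0.1659 + 0.1659 + 0.1824 + 0.2379 + 0.2436 + 0.1875 + 0.2304 + 0.1716 = 1.8208
KR-20 = (k/(k-1)) * (1 - Sum(p_i*q_i) / Var_total)
= (9/8) * (1 - 1.8208/4.31)
= 1.125 * 0.5775
KR-20 = 0.6497

0.6497


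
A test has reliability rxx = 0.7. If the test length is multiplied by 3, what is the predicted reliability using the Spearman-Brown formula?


r_new = (n * rxx) / (1 + (n-1) * rxx)
r_new = (3 * 0.7) / (1 + 2 * 0.7)
r_new = 2.1 / 2.4
r_new = 0.875

0.875


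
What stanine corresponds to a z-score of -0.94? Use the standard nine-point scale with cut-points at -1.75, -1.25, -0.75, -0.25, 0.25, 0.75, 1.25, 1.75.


Stanine boundaries: [-1.75, -1.25, -0.75, -0.25, 0.25, 0.75, 1.25, 1.75]
z = -0.94
Check each boundary:
  z >= -1.75 -> could be stanine 2
  z >= -1.25 -> could be stanine 3
  z < -0.75
  z < -0.25
  z < 0.25
  z < 0.75
  z < 1.25
  z < 1.75
Highest qualifying boundary gives stanine = 3

3


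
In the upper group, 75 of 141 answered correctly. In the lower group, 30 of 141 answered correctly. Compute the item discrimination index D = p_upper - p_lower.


p_upper = 75/141 = 0.5319
p_lower = 30/141 = 0.2128
D = 0.5319 - 0.2128 = 0.3191

0.3191


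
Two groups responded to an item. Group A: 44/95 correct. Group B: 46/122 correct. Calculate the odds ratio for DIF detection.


Odds_A = 44/51 = 0.8627
Odds_B = 46/76 = 0.6053
OR = Odds_A / Odds_B = 0.8627 / 0.6053
Exactly, OR = (44 * 76) / (51 * 46) = 3344 / 2346
OR = 1.4254

1.4254


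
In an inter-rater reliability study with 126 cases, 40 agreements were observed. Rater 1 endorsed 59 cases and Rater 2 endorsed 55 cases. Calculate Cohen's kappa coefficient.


P_o = 40/126 = 0.31746
P_e = (59*55 + 67*71) / 15876 = 0.504031
kappa = (P_o - P_e) / (1 - P_e)
kappa = (0.31746 - 0.504031) / (1 - 0.504031)
kappa = -0.3762

-0.3762


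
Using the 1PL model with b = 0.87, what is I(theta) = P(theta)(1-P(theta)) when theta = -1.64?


P = 1/(1+exp(-(-1.64-0.87))) = 0.0752
I = P*(1-P) = 0.0752 * 0.9248
I = 0.0695

0.0695


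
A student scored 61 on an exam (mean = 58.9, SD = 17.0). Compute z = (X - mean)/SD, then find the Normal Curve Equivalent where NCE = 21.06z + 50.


z = (X - mean) / SD = (61 - 58.9) / 17.0
z = 2.1 / 17.0
z = 0.1235
NCE = NCE = 21.06z + 50
Carry z at full precision (z = 2.1 / 17.0) into the conversion:
NCE = 21.06 * (2.1 / 17.0) + 50 = 44.226 / 17.0 + 50
NCE = 2.6015 + 50
NCE = 52.6015

52.6015


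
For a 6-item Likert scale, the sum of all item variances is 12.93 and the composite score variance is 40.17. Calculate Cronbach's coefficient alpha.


alpha = (k/(k-1)) * (1 - sum(si^2)/s_total^2)
= (6/5) * (1 - 12.93/40.17)
alpha = 0.8137

0.8137


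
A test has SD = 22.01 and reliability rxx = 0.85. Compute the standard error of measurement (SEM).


SEM = SD * sqrt(1 - rxx)
SEM = 22.01 * sqrt(1 - 0.85)
SEM = 22.01 * sqrt(0.15) = 22.01 * 0.387298
SEM = 8.5244

8.5244


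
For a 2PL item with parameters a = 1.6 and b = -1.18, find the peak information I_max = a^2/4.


For 2PL, max info at theta = b = -1.18
I_max = a^2 / 4 = 1.6^2 / 4
= 2.56 / 4
I_max = 0.64

0.64


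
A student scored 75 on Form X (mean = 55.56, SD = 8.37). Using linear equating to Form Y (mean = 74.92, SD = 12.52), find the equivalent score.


slope = SD_Y / SD_X = 12.52 / 8.37 ~ 1.4958
intercept = mean_Y - slope * mean_X = 74.92 - (12.52 / 8.37) * 55.56 ~ -8.1877
Y = slope * X + intercept. To avoid rounding drift from the rounded slope/intercept, evaluate the equivalent form Y = mean_Y + SD_Y * (X - mean_X) / SD_X at full precision:
Y = 74.92 + 12.52 * (75 - 55.56) / 8.37
Y = 74.92 + 12.52 * 19.44 / 8.37
Y = 74.92 + 243.3888 / 8.37
Y = 74.92 + 29.0787
Y = 103.9987

103.9987


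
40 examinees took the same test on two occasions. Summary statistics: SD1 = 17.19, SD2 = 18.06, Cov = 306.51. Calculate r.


r = cov(X,Y) / (SD_X * SD_Y)
r = 306.51 / (17.19 * 18.06)
r = 306.51 / 310.4514
r = 0.9873

0.9873


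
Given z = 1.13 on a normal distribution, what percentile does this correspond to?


CDF(z) = 0.5 * (1 + erf(z/sqrt(2)))
erf(0.799) = 0.7415
CDF = 0.8708
Percentile rank = 0.8708 * 100 = 87.08

87.08


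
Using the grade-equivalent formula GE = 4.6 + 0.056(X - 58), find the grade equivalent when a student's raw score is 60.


raw - median = 60 - 58 = 2
slope * diff = 0.056 * 2 = 0.112
GE = 4.6 + 0.112
GE = 4.712

4.712


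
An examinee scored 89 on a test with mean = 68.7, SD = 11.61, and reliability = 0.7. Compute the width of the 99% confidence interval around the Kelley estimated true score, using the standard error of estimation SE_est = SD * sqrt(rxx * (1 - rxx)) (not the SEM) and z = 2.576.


True score estimate = 0.7*89 + 0.3*68.7 = 82.91
SE_est = SD * sqrt(rxx * (1 - rxx)) = 11.61 * sqrt(0.7 * 0.3) = 11.61 * sqrt(0.21) = 5.32037
CI = T_est +/- z * SE_est, so width = 2 * z * SE_est = 2 * 2.576 * 5.32037
Width = 27.4105

27.4105


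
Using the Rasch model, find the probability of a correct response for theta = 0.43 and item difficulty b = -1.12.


theta - b = 0.43 - -1.12 = 1.55
exp(-(theta - b)) = exp(-1.55) = 0.2122
P = 1 / (1 + 0.2122)
P = 0.8249

0.8249


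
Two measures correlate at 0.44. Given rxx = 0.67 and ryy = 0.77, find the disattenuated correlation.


r_corrected = rxy / sqrt(rxx * ryy)
= 0.44 / sqrt(0.67 * 0.77)
= 0.44 / sqrt(0.5159)
= 0.44 / 0.718262
r_corrected = 0.6126

0.6126


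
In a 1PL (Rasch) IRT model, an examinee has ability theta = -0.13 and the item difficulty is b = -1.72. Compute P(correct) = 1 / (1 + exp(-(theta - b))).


theta - b = -0.13 - -1.72 = 1.59
exp(-(theta - b)) = exp(-1.59) = 0.2039
P = 1 / (1 + 0.2039)
P = 0.8306

0.8306


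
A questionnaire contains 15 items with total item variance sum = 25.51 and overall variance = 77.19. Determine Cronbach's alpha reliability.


alpha = (k/(k-1)) * (1 - sum(si^2)/s_total^2)
= (15/14) * (1 - 25.51/77.19)
alpha = 0.7173

0.7173


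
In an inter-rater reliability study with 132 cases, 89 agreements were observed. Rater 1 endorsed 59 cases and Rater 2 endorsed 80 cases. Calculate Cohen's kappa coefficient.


P_o = 89/132 = 0.674242
P_e = (59*80 + 73*52) / 17424 = 0.488751
kappa = (P_o - P_e) / (1 - P_e)
kappa = (0.674242 - 0.488751) / (1 - 0.488751)
kappa = 0.3628

0.3628


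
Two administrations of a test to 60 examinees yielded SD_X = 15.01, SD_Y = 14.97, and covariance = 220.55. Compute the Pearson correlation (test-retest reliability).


r = cov(X,Y) / (SD_X * SD_Y)
r = 220.55 / (15.01 * 14.97)
r = 220.55 / 224.6997
r = 0.9815

0.9815


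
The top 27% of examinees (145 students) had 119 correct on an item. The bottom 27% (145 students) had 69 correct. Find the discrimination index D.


p_upper = 119/145 = 0.8207
p_lower = 69/145 = 0.4759
D = 0.8207 - 0.4759 = 0.3448

0.3448


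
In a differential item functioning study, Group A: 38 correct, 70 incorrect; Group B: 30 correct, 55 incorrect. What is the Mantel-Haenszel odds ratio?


Odds_A = 38/70 = 0.5429
Odds_B = 30/55 = 0.5455
OR = Odds_A / Odds_B = 0.5429 / 0.5455
Exactly, OR = (38 * 55) / (70 * 30) = 2090 / 2100
OR = 0.9952

0.9952


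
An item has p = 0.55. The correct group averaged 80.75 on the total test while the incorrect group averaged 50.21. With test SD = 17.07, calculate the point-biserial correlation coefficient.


q = 1 - p = 0.45
rpb = ((M1 - M0) / SD) * sqrt(p * q)
rpb = ((80.75 - 50.21) / 17.07) * sqrt(0.55 * 0.45)
rpb = 0.8901

0.8901


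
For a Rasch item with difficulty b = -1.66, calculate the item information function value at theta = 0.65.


P = 1/(1+exp(-(0.65--1.66))) = 0.9097
I = P*(1-P) = 0.9097 * 0.0903
I = 0.0821

0.0821


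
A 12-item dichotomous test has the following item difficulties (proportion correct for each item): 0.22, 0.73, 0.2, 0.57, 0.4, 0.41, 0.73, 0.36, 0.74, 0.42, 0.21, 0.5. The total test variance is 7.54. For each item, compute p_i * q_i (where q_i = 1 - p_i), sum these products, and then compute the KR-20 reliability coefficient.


For each item, compute p_i * q_i:
  Item 1: 0.22 * 0.78 = 0.1716
  Item 2: 0.73 * 0.27 = 0.1971
  Item 3: 0.2 * 0.8 = 0.16
  Item 4: 0.57 * 0.43 = 0.2451
  Item 5: 0.4 * 0.6 = 0.24
  Item 6: 0.41 * 0.59 = 0.2419
  Item 7: 0.73 * 0.27 = 0.1971
  Item 8: 0.36 * 0.64 = 0.2304
  Item 9: 0.74 * 0.26 = 0.1924
  Item 10: 0.42 * 0.58 = 0.2436
  Item 11: 0.21 * 0.79 = 0.1659
  Item 12: 0.5 * 0.5 = 0.25
Sum(p_i * q_i) = 0.1716 + 0.1971 + 0.16 + 0.2451 + 0.24 + 0.2419 + 0.1971 + 0.2304 + 0.1924 + 0.2436 + 0.1659 + 0.25 = 2.5351
KR-20 = (k/(k-1)) * (1 - Sum(p_i*q_i) / Var_total)
= (12/11) * (1 - 2.5351/7.54)
= 1.0909 * 0.6638
KR-20 = 0.7241

0.7241


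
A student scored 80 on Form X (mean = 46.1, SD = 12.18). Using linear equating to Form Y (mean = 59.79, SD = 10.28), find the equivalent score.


slope = SD_Y / SD_X = 10.28 / 12.18 ~ 0.844
intercept = mean_Y - slope * mean_X = 59.79 - (10.28 / 12.18) * 46.1 ~ 20.8813
Y = slope * X + intercept. To avoid rounding drift from the rounded slope/intercept, evaluate the equivalent form Y = mean_Y + SD_Y * (X - mean_X) / SD_X at full precision:
Y = 59.79 + 10.28 * (80 - 46.1) / 12.18
Y = 59.79 + 10.28 * 33.9 / 12.18
Y = 59.79 + 348.492 / 12.18
Y = 59.79 + 28.6118
Y = 88.4018

88.4018


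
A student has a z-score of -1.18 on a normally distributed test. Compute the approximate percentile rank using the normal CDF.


CDF(z) = 0.5 * (1 + erf(z/sqrt(2)))
erf(-0.8344) = -0.762
CDF = 0.119
Percentile rank = 0.119 * 100 = 11.9

11.9


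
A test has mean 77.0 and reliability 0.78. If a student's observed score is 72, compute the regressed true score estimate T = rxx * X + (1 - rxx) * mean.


T_est = rxx * X + (1 - rxx) * mean
T_est = 0.78 * 72 + 0.22 * 77.0
T_est = 56.16 + 16.94
T_est = 73.1

73.1


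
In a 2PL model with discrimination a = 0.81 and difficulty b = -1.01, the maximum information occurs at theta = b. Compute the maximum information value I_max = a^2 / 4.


For 2PL, max info at theta = b = -1.01
I_max = a^2 / 4 = 0.81^2 / 4
= 0.6561 / 4
I_max = 0.164

0.164


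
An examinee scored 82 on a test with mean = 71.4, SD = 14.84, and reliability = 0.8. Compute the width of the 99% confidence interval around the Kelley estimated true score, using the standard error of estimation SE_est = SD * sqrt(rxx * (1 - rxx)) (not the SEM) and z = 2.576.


True score estimate = 0.8*82 + 0.2*71.4 = 79.88
SE_est = SD * sqrt(rxx * (1 - rxx)) = 14.84 * sqrt(0.8 * 0.2) = 14.84 * sqrt(0.16) = 5.936
CI = T_est +/- z * SE_est, so width = 2 * z * SE_est = 2 * 2.576 * 5.936
Width = 30.5823

30.5823


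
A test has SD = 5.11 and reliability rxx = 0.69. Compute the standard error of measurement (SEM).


SEM = SD * sqrt(1 - rxx)
SEM = 5.11 * sqrt(1 - 0.69)
SEM = 5.11 * sqrt(0.31) = 5.11 * 0.556776
SEM = 2.8451

2.8451


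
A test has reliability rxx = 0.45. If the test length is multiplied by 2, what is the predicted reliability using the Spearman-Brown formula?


r_new = (n * rxx) / (1 + (n-1) * rxx)
r_new = (2 * 0.45) / (1 + 1 * 0.45)
r_new = 0.9 / 1.45
r_new = 0.6207

0.6207


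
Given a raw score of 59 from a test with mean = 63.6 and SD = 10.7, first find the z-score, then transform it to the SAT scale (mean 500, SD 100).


z = (X - mean) / SD = (59 - 63.6) / 10.7
z = -4.6 / 10.7
z = -0.4299
SAT-scale = SAT = 500 + 100z
Carry z at full precision (z = -4.6 / 10.7) into the conversion:
SAT-scale = 500 + 100 * (-4.6 / 10.7) = 500 + -460 / 10.7
SAT-scale = 500 + -42.9907
SAT-scale = 457.0093

457.0093


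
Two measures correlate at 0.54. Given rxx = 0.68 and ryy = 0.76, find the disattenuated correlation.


r_corrected = rxy / sqrt(rxx * ryy)
= 0.54 / sqrt(0.68 * 0.76)
= 0.54 / sqrt(0.5168)
= 0.54 / 0.718888
r_corrected = 0.7512

0.7512


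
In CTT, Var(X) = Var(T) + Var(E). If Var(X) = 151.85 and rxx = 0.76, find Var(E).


var_true = rxx * var_obs = 0.76 * 151.85 = 115.406
var_error = var_obs - var_true
var_error = 151.85 - 115.406
var_error = 36.444

36.444


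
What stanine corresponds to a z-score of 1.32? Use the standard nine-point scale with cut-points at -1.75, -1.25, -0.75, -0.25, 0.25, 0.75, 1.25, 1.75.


Stanine boundaries: [-1.75, -1.25, -0.75, -0.25, 0.25, 0.75, 1.25, 1.75]
z = 1.32
Check each boundary:
  z >= -1.75 -> could be stanine 2
  z >= -1.25 -> could be stanine 3
  z >= -0.75 -> could be stanine 4
  z >= -0.25 -> could be stanine 5
  z >= 0.25 -> could be stanine 6
  z >= 0.75 -> could be stanine 7
  z >= 1.25 -> could be stanine 8
  z < 1.75
Highest qualifying boundary gives stanine = 8

8


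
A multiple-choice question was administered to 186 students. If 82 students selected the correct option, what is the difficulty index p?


Item difficulty p = number correct / total examinees
p = 82 / 186
p = 0.4409

0.4409


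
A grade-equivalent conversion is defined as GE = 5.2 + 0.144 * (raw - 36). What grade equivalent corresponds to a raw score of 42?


raw - median = 42 - 36 = 6
slope * diff = 0.144 * 6 = 0.864
GE = 5.2 + 0.864
GE = 6.064

6.064


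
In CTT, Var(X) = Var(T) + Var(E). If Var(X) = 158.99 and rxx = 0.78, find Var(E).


var_true = rxx * var_obs = 0.78 * 158.99 = 124.0122
var_error = var_obs - var_true
var_error = 158.99 - 124.0122
var_error = 34.9778

34.9778


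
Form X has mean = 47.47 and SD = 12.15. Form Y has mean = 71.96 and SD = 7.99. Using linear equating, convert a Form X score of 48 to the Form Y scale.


slope = SD_Y / SD_X = 7.99 / 12.15 ~ 0.6576
intercept = mean_Y - slope * mean_X = 71.96 - (7.99 / 12.15) * 47.47 ~ 40.7431
Y = slope * X + intercept. To avoid rounding drift from the rounded slope/intercept, evaluate the equivalent form Y = mean_Y + SD_Y * (X - mean_X) / SD_X at full precision:
Y = 71.96 + 7.99 * (48 - 47.47) / 12.15
Y = 71.96 + 7.99 * 0.53 / 12.15
Y = 71.96 + 4.2347 / 12.15
Y = 71.96 + 0.3485
Y = 72.3085

72.3085


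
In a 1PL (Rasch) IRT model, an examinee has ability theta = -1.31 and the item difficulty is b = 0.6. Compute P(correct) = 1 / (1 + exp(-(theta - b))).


theta - b = -1.31 - 0.6 = -1.91
exp(-(theta - b)) = exp(1.91) = 6.7531
P = 1 / (1 + 6.7531)
P = 0.129

0.129


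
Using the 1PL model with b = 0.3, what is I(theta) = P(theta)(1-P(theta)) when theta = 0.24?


P = 1/(1+exp(-(0.24-0.3))) = 0.485
I = P*(1-P) = 0.485 * 0.515
I = 0.2498

0.2498


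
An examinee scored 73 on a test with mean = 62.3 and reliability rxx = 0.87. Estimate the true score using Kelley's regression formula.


T_est = rxx * X + (1 - rxx) * mean
T_est = 0.87 * 73 + 0.13 * 62.3
T_est = 63.51 + 8.099
T_est = 71.609

71.609


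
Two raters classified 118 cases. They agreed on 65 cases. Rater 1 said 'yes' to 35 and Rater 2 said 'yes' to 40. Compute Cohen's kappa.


P_o = 65/118 = 0.550847
P_e = (35*40 + 83*78) / 13924 = 0.565498
kappa = (P_o - P_e) / (1 - P_e)
kappa = (0.550847 - 0.565498) / (1 - 0.565498)
kappa = -0.0337

-0.0337


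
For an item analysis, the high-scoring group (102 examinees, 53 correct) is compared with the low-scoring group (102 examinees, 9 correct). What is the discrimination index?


p_upper = 53/102 = 0.5196
p_lower = 9/102 = 0.0882
D = 0.5196 - 0.0882 = 0.4314

0.4314


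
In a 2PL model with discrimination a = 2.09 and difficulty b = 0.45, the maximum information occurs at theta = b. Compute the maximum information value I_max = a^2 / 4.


For 2PL, max info at theta = b = 0.45
I_max = a^2 / 4 = 2.09^2 / 4
= 4.3681 / 4
I_max = 1.092

1.092


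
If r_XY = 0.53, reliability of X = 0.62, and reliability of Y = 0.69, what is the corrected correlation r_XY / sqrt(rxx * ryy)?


r_corrected = rxy / sqrt(rxx * ryy)
= 0.53 / sqrt(0.62 * 0.69)
= 0.53 / sqrt(0.4278)
= 0.53 / 0.654064
r_corrected = 0.8103

0.8103


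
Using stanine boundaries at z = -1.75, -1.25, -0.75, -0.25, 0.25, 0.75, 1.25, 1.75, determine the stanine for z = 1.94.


Stanine boundaries: [-1.75, -1.25, -0.75, -0.25, 0.25, 0.75, 1.25, 1.75]
z = 1.94
Check each boundary:
  z >= -1.75 -> could be stanine 2
  z >= -1.25 -> could be stanine 3
  z >= -0.75 -> could be stanine 4
  z >= -0.25 -> could be stanine 5
  z >= 0.25 -> could be stanine 6
  z >= 0.75 -> could be stanine 7
  z >= 1.25 -> could be stanine 8
  z >= 1.75 -> could be stanine 9
Highest qualifying boundary gives stanine = 9

9


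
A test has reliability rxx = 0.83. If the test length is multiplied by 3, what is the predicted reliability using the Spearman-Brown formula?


r_new = (n * rxx) / (1 + (n-1) * rxx)
r_new = (3 * 0.83) / (1 + 2 * 0.83)
r_new = 2.49 / 2.66
r_new = 0.9361

0.9361


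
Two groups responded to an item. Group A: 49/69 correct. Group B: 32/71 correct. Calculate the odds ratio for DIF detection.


Odds_A = 49/20 = 2.45
Odds_B = 32/39 = 0.8205
OR = Odds_A / Odds_B = 2.45 / 0.8205
Exactly, OR = (49 * 39) / (20 * 32) = 1911 / 640
OR = 2.9859

2.9859


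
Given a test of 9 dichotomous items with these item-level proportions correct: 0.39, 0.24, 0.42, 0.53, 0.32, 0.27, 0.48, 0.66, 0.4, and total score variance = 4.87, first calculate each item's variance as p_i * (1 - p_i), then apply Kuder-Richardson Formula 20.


For each item, compute p_i * q_i:
  Item 1: 0.39 * 0.61 = 0.2379
  Item 2: 0.24 * 0.76 = 0.1824
  Item 3: 0.42 * 0.58 = 0.2436
  Item 4: 0.53 * 0.47 = 0.2491
  Item 5: 0.32 * 0.68 = 0.2176
  Item 6: 0.27 * 0.73 = 0.1971
  Item 7: 0.48 * 0.52 = 0.2496
  Item 8: 0.66 * 0.34 = 0.2244
  Item 9: 0.4 * 0.6 = 0.24
Sum(p_i * q_i) = 0.2379 + 0.1824 + 0.2436 + 0.2491 + 0.2176 + 0.1971 + 0.2496 + 0.2244 + 0.24 = 2.0417
KR-20 = (k/(k-1)) * (1 - Sum(p_i*q_i) / Var_total)
= (9/8) * (1 - 2.0417/4.87)
= 1.125 * 0.5808
KR-20 = 0.6534

0.6534


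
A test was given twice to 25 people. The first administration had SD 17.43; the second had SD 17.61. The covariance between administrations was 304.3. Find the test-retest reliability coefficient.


r = cov(X,Y) / (SD_X * SD_Y)
r = 304.3 / (17.43 * 17.61)
r = 304.3 / 306.9423
r = 0.9914

0.9914


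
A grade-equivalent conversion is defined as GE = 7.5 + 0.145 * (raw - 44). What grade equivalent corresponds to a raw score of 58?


raw - median = 58 - 44 = 14
slope * diff = 0.145 * 14 = 2.03
GE = 7.5 + 2.03
GE = 9.53

9.53


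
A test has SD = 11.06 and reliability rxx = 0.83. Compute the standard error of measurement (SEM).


SEM = SD * sqrt(1 - rxx)
SEM = 11.06 * sqrt(1 - 0.83)
SEM = 11.06 * sqrt(0.17) = 11.06 * 0.412311
SEM = 4.5602

4.5602


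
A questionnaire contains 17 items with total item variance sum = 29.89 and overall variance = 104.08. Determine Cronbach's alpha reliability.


alpha = (k/(k-1)) * (1 - sum(si^2)/s_total^2)
= (17/16) * (1 - 29.89/104.08)
alpha = 0.7574

0.7574


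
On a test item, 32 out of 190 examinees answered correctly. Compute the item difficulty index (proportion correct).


Item difficulty p = number correct / total examinees
p = 32 / 190
p = 0.1684

0.1684


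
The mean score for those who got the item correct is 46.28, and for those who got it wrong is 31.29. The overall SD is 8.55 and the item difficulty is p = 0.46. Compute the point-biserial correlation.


q = 1 - p = 0.54
rpb = ((M1 - M0) / SD) * sqrt(p * q)
rpb = ((46.28 - 31.29) / 8.55) * sqrt(0.46 * 0.54)
rpb = 0.8738

0.8738


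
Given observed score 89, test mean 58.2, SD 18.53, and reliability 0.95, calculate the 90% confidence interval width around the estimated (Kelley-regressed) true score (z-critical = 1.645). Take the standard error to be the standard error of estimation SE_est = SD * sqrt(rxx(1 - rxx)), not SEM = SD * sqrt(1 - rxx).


True score estimate = 0.95*89 + 0.05*58.2 = 87.46
SE_est = SD * sqrt(rxx * (1 - rxx)) = 18.53 * sqrt(0.95 * 0.05) = 18.53 * sqrt(0.0475) = 4.03852
CI = T_est +/- z * SE_est, so width = 2 * z * SE_est = 2 * 1.645 * 4.03852
Width = 13.2867

13.2867


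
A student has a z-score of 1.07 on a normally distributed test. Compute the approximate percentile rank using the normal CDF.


CDF(z) = 0.5 * (1 + erf(z/sqrt(2)))
erf(0.7566) = 0.7154
CDF = 0.8577
Percentile rank = 0.8577 * 100 = 85.77

85.77


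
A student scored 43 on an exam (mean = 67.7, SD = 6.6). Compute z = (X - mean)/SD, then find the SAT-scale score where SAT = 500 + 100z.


z = (X - mean) / SD = (43 - 67.7) / 6.6
z = -24.7 / 6.6
z = -3.7424
SAT-scale = SAT = 500 + 100z
Carry z at full precision (z = -24.7 / 6.6) into the conversion:
SAT-scale = 500 + 100 * (-24.7 / 6.6) = 500 + -2470 / 6.6
SAT-scale = 500 + -374.2424
SAT-scale = 125.7576

125.7576


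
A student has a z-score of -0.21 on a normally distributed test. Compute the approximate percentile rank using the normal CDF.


CDF(z) = 0.5 * (1 + erf(z/sqrt(2)))
erf(-0.1485) = -0.1663
CDF = 0.4168
Percentile rank = 0.4168 * 100 = 41.68

41.68


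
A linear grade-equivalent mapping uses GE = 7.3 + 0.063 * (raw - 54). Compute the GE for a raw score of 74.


raw - median = 74 - 54 = 20
slope * diff = 0.063 * 20 = 1.26
GE = 7.3 + 1.26
GE = 8.56

8.56


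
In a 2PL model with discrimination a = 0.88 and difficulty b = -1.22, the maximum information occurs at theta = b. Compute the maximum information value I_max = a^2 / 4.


For 2PL, max info at theta = b = -1.22
I_max = a^2 / 4 = 0.88^2 / 4
= 0.7744 / 4
I_max = 0.1936

0.1936


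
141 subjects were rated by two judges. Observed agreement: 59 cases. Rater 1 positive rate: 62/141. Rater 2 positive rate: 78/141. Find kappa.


P_o = 59/141 = 0.41844
P_e = (62*78 + 79*63) / 19881 = 0.493587
kappa = (P_o - P_e) / (1 - P_e)
kappa = (0.41844 - 0.493587) / (1 - 0.493587)
kappa = -0.1484

-0.1484


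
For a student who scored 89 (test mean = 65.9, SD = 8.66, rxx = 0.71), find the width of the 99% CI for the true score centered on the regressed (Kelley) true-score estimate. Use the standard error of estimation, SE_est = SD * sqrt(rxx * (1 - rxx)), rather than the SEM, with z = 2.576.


True score estimate = 0.71*89 + 0.29*65.9 = 82.301
SE_est = SD * sqrt(rxx * (1 - rxx)) = 8.66 * sqrt(0.71 * 0.29) = 8.66 * sqrt(0.2059) = 3.929579
CI = T_est +/- z * SE_est, so width = 2 * z * SE_est = 2 * 2.576 * 3.929579
Width = 20.2452

20.2452


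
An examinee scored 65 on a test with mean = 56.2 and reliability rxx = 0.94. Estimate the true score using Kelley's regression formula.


T_est = rxx * X + (1 - rxx) * mean
T_est = 0.94 * 65 + 0.06 * 56.2
T_est = 61.1 + 3.372
T_est = 64.472

64.472


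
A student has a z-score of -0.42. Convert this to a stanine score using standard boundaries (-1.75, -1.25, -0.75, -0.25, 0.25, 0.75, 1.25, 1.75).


Stanine boundaries: [-1.75, -1.25, -0.75, -0.25, 0.25, 0.75, 1.25, 1.75]
z = -0.42
Check each boundary:
  z >= -1.75 -> could be stanine 2
  z >= -1.25 -> could be stanine 3
  z >= -0.75 -> could be stanine 4
  z < -0.25
  z < 0.25
  z < 0.75
  z < 1.25
  z < 1.75
Highest qualifying boundary gives stanine = 4

4


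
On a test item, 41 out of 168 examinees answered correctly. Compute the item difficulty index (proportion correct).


Item difficulty p = number correct / total examinees
p = 41 / 168
p = 0.244

0.244


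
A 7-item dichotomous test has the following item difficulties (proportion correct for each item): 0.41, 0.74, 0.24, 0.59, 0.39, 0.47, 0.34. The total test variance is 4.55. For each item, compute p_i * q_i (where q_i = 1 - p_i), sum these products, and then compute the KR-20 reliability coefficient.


For each item, compute p_i * q_i:
  Item 1: 0.41 * 0.59 = 0.2419
  Item 2: 0.74 * 0.26 = 0.1924
  Item 3: 0.24 * 0.76 = 0.1824
  Item 4: 0.59 * 0.41 = 0.2419
  Item 5: 0.39 * 0.61 = 0.2379
  Item 6: 0.47 * 0.53 = 0.2491
  Item 7: 0.34 * 0.66 = 0.2244
Sum(p_i * q_i) = 0.2419 + 0.1924 + 0.1824 + 0.2419 + 0.2379 + 0.2491 + 0.2244 = 1.57
KR-20 = (k/(k-1)) * (1 - Sum(p_i*q_i) / Var_total)
= (7/6) * (1 - 1.57/4.55)
= 1.1667 * 0.6549
KR-20 = 0.7641

0.7641


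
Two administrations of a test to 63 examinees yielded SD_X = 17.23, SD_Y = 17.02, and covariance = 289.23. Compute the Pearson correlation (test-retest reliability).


r = cov(X,Y) / (SD_X * SD_Y)
r = 289.23 / (17.23 * 17.02)
r = 289.23 / 293.2546
r = 0.9863

0.9863


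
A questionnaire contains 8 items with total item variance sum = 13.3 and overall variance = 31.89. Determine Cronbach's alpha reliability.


alpha = (k/(k-1)) * (1 - sum(si^2)/s_total^2)
= (8/7) * (1 - 13.3/31.89)
alpha = 0.6662

0.6662


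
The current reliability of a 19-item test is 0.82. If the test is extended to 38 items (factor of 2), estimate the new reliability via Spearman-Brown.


r_new = (n * rxx) / (1 + (n-1) * rxx)
r_new = (2 * 0.82) / (1 + 1 * 0.82)
r_new = 1.64 / 1.82
r_new = 0.9011

0.9011


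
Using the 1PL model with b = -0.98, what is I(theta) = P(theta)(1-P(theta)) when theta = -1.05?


P = 1/(1+exp(-(-1.05--0.98))) = 0.4825
I = P*(1-P) = 0.4825 * 0.5175
I = 0.2497

0.2497


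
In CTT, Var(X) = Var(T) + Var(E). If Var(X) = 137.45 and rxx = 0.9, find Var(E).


var_true = rxx * var_obs = 0.9 * 137.45 = 123.705
var_error = var_obs - var_true
var_error = 137.45 - 123.705
var_error = 13.745

13.745


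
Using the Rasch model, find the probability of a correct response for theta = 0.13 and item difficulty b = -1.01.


theta - b = 0.13 - -1.01 = 1.14
exp(-(theta - b)) = exp(-1.14) = 0.3198
P = 1 / (1 + 0.3198)
P = 0.7577

0.7577


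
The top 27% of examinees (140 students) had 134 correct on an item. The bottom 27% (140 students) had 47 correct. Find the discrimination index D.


p_upper = 134/140 = 0.9571
p_lower = 47/140 = 0.3357
D = 0.9571 - 0.3357 = 0.6214

0.6214


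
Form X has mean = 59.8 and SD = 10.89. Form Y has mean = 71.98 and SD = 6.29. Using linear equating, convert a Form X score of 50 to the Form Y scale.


slope = SD_Y / SD_X = 6.29 / 10.89 ~ 0.5776
intercept = mean_Y - slope * mean_X = 71.98 - (6.29 / 10.89) * 59.8 ~ 37.4399
Y = slope * X + intercept. To avoid rounding drift from the rounded slope/intercept, evaluate the equivalent form Y = mean_Y + SD_Y * (X - mean_X) / SD_X at full precision:
Y = 71.98 + 6.29 * (50 - 59.8) / 10.89
Y = 71.98 - 6.29 * 9.8 / 10.89
Y = 71.98 - 61.642 / 10.89
Y = 71.98 - 5.6604
Y = 66.3196

66.3196


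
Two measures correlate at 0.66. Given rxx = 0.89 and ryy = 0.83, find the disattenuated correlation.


r_corrected = rxy / sqrt(rxx * ryy)
= 0.66 / sqrt(0.89 * 0.83)
= 0.66 / sqrt(0.7387)
= 0.66 / 0.859477
r_corrected = 0.7679

0.7679


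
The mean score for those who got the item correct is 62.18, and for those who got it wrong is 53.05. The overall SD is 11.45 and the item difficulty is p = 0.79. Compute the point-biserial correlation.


q = 1 - p = 0.21
rpb = ((M1 - M0) / SD) * sqrt(p * q)
rpb = ((62.18 - 53.05) / 11.45) * sqrt(0.79 * 0.21)
rpb = 0.3248

0.3248


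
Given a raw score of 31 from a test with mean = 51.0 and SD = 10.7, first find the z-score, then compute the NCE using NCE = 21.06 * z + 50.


z = (X - mean) / SD = (31 - 51.0) / 10.7
z = -20.0 / 10.7
z = -1.8692
NCE = NCE = 21.06z + 50
Carry z at full precision (z = -20.0 / 10.7) into the conversion:
NCE = 21.06 * (-20.0 / 10.7) + 50 = -421.2 / 10.7 + 50
NCE = -39.3645 + 50
NCE = 10.6355

10.6355


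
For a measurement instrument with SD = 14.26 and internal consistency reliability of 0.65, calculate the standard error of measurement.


SEM = SD * sqrt(1 - rxx)
SEM = 14.26 * sqrt(1 - 0.65)
SEM = 14.26 * sqrt(0.35) = 14.26 * 0.591608
SEM = 8.4363

8.4363


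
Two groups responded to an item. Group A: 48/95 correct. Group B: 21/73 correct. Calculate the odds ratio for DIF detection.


Odds_A = 48/47 = 1.0213
Odds_B = 21/52 = 0.4038
OR = Odds_A / Odds_B = 1.0213 / 0.4038
Exactly, OR = (48 * 52) / (47 * 21) = 2496 / 987
OR = 2.5289

2.5289


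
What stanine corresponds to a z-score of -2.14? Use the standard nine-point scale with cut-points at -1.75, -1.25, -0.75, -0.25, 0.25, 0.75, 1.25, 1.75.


Stanine boundaries: [-1.75, -1.25, -0.75, -0.25, 0.25, 0.75, 1.25, 1.75]
z = -2.14
Check each boundary:
  z < -1.75
  z < -1.25
  z < -0.75
  z < -0.25
  z < 0.25
  z < 0.75
  z < 1.25
  z < 1.75
Highest qualifying boundary gives stanine = 1

1


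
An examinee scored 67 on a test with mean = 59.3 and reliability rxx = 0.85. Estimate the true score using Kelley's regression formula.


T_est = rxx * X + (1 - rxx) * mean
T_est = 0.85 * 67 + 0.15 * 59.3
T_est = 56.95 + 8.895
T_est = 65.845

65.845


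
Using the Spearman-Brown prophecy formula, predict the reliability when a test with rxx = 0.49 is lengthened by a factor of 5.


r_new = (n * rxx) / (1 + (n-1) * rxx)
r_new = (5 * 0.49) / (1 + 4 * 0.49)
r_new = 2.45 / 2.96
r_new = 0.8277

0.8277


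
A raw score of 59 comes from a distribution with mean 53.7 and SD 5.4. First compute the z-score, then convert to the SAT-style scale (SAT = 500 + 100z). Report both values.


z = (X - mean) / SD = (59 - 53.7) / 5.4
z = 5.3 / 5.4
z = 0.9815
SAT-scale = SAT = 500 + 100z
Carry z at full precision (z = 5.3 / 5.4) into the conversion:
SAT-scale = 500 + 100 * (5.3 / 5.4) = 500 + 530 / 5.4
SAT-scale = 500 + 98.1481
SAT-scale = 598.1481

598.1481


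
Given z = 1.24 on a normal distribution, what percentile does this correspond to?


CDF(z) = 0.5 * (1 + erf(z/sqrt(2)))
erf(0.8768) = 0.785
CDF = 0.8925
Percentile rank = 0.8925 * 100 = 89.25

89.25


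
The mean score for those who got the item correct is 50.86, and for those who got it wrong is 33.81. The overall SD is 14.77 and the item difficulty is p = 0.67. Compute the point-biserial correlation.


q = 1 - p = 0.33
rpb = ((M1 - M0) / SD) * sqrt(p * q)
rpb = ((50.86 - 33.81) / 14.77) * sqrt(0.67 * 0.33)
rpb = 0.5428

0.5428


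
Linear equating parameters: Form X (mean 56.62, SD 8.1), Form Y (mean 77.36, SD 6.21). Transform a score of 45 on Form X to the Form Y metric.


slope = SD_Y / SD_X = 6.21 / 8.1 ~ 0.7667
intercept = mean_Y - slope * mean_X = 77.36 - (6.21 / 8.1) * 56.62 ~ 33.9513
Y = slope * X + intercept. To avoid rounding drift from the rounded slope/intercept, evaluate the equivalent form Y = mean_Y + SD_Y * (X - mean_X) / SD_X at full precision:
Y = 77.36 + 6.21 * (45 - 56.62) / 8.1
Y = 77.36 - 6.21 * 11.62 / 8.1
Y = 77.36 - 72.1602 / 8.1
Y = 77.36 - 8.9087
Y = 68.4513

68.4513


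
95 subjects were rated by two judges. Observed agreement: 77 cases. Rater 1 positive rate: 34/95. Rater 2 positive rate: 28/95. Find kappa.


P_o = 77/95 = 0.810526
P_e = (34*28 + 61*67) / 9025 = 0.558338
kappa = (P_o - P_e) / (1 - P_e)
kappa = (0.810526 - 0.558338) / (1 - 0.558338)
kappa = 0.571

0.571


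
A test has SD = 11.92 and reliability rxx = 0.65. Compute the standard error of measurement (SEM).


SEM = SD * sqrt(1 - rxx)
SEM = 11.92 * sqrt(1 - 0.65)
SEM = 11.92 * sqrt(0.35) = 11.92 * 0.591608
SEM = 7.052

7.052


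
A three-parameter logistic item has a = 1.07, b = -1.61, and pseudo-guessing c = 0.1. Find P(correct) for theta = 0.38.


logit = 1.07*(0.38 - -1.61) = 2.1293
P* = 1/(1 + exp(-2.1293)) = 0.8937
P = 0.1 + (1 - 0.1) * 0.8937
P = 0.9043

0.9043


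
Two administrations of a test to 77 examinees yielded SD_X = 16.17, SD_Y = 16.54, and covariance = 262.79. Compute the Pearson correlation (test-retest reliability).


r = cov(X,Y) / (SD_X * SD_Y)
r = 262.79 / (16.17 * 16.54)
r = 262.79 / 267.4518
r = 0.9826

0.9826


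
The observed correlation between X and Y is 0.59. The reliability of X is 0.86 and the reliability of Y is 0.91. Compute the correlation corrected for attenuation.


r_corrected = rxy / sqrt(rxx * ryy)
= 0.59 / sqrt(0.86 * 0.91)
= 0.59 / sqrt(0.7826)
= 0.59 / 0.884647
r_corrected = 0.6669

0.6669


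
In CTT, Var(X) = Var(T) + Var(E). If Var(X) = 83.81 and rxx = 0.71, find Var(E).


var_true = rxx * var_obs = 0.71 * 83.81 = 59.5051
var_error = var_obs - var_true
var_error = 83.81 - 59.5051
var_error = 24.3049

24.3049


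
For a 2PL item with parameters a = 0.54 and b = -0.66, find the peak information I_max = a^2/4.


For 2PL, max info at theta = b = -0.66
I_max = a^2 / 4 = 0.54^2 / 4
= 0.2916 / 4
I_max = 0.0729

0.0729


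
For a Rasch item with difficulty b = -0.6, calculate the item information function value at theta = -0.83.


P = 1/(1+exp(-(-0.83--0.6))) = 0.4428
I = P*(1-P) = 0.4428 * 0.5572
I = 0.2467

0.2467


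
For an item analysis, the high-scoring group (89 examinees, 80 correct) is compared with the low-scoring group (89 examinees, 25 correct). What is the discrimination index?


p_upper = 80/89 = 0.8989
p_lower = 25/89 = 0.2809
D = 0.8989 - 0.2809 = 0.618

0.618


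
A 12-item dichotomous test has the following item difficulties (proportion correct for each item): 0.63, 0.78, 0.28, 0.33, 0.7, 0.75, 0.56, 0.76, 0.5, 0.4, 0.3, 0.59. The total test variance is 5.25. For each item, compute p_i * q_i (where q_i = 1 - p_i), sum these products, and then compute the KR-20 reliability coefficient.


For each item, compute p_i * q_i:
  Item 1: 0.63 * 0.37 = 0.2331
  Item 2: 0.78 * 0.22 = 0.1716
  Item 3: 0.28 * 0.72 = 0.2016
  Item 4: 0.33 * 0.67 = 0.2211
  Item 5: 0.7 * 0.3 = 0.21
  Item 6: 0.75 * 0.25 = 0.1875
  Item 7: 0.56 * 0.44 = 0.2464
  Item 8: 0.76 * 0.24 = 0.1824
  Item 9: 0.5 * 0.5 = 0.25
  Item 10: 0.4 * 0.6 = 0.24
  Item 11: 0.3 * 0.7 = 0.21
  Item 12: 0.59 * 0.41 = 0.2419
Sum(p_i * q_i) = 0.2331 + 0.1716 + 0.2016 + 0.2211 + 0.21 + 0.1875 + 0.2464 + 0.1824 + 0.25 + 0.24 + 0.21 + 0.2419 = 2.5956
KR-20 = (k/(k-1)) * (1 - Sum(p_i*q_i) / Var_total)
= (12/11) * (1 - 2.5956/5.25)
= 1.0909 * 0.5056
KR-20 = 0.5516

0.5516


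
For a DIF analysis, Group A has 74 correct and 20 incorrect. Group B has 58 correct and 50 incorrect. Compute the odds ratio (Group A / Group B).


Odds_A = 74/20 = 3.7
Odds_B = 58/50 = 1.16
OR = Odds_A / Odds_B = 3.7 / 1.16
Exactly, OR = (74 * 50) / (20 * 58) = 3700 / 1160
OR = 3.1897

3.1897


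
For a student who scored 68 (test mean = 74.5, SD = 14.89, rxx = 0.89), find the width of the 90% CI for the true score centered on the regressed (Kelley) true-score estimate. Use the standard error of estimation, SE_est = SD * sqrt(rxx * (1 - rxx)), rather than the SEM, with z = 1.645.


True score estimate = 0.89*68 + 0.11*74.5 = 68.715
SE_est = SD * sqrt(rxx * (1 - rxx)) = 14.89 * sqrt(0.89 * 0.11) = 14.89 * sqrt(0.0979) = 4.658928
CI = T_est +/- z * SE_est, so width = 2 * z * SE_est = 2 * 1.645 * 4.658928
Width = 15.3279

15.3279


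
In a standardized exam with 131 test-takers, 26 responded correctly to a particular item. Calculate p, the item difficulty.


Item difficulty p = number correct / total examinees
p = 26 / 131
p = 0.1985

0.1985


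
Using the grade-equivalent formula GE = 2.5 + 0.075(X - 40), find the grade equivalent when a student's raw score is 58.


raw - median = 58 - 40 = 18
slope * diff = 0.075 * 18 = 1.35
GE = 2.5 + 1.35
GE = 3.85

3.85


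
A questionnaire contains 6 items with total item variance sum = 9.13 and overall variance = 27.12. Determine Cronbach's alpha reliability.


alpha = (k/(k-1)) * (1 - sum(si^2)/s_total^2)
= (6/5) * (1 - 9.13/27.12)
alpha = 0.796

0.796


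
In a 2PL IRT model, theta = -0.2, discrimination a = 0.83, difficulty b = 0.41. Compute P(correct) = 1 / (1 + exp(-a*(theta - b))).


a*(theta - b) = 0.83 * (-0.2 - 0.41) = -0.5063
exp(--0.5063) = 1.6591
P = 1 / (1 + 1.6591)
P = 0.3761

0.3761


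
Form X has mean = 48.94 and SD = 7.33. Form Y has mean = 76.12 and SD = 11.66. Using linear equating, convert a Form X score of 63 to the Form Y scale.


slope = SD_Y / SD_X = 11.66 / 7.33 ~ 1.5907
intercept = mean_Y - slope * mean_X = 76.12 - (11.66 / 7.33) * 48.94 ~ -1.73
Y = slope * X + intercept. To avoid rounding drift from the rounded slope/intercept, evaluate the equivalent form Y = mean_Y + SD_Y * (X - mean_X) / SD_X at full precision:
Y = 76.12 + 11.66 * (63 - 48.94) / 7.33
Y = 76.12 + 11.66 * 14.06 / 7.33
Y = 76.12 + 163.9396 / 7.33
Y = 76.12 + 22.3656
Y = 98.4856

98.4856


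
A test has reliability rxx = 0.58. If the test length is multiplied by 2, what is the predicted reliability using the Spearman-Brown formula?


r_new = (n * rxx) / (1 + (n-1) * rxx)
r_new = (2 * 0.58) / (1 + 1 * 0.58)
r_new = 1.16 / 1.58
r_new = 0.7342

0.7342


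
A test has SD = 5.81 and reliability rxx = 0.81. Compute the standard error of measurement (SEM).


SEM = SD * sqrt(1 - rxx)
SEM = 5.81 * sqrt(1 - 0.81)
SEM = 5.81 * sqrt(0.19) = 5.81 * 0.43589
SEM = 2.5325

2.5325


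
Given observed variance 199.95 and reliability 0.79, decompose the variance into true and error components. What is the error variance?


var_true = rxx * var_obs = 0.79 * 199.95 = 157.9605
var_error = var_obs - var_true
var_error = 199.95 - 157.9605
var_error = 41.9895

41.9895


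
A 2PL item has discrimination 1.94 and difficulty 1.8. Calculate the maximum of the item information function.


For 2PL, max info at theta = b = 1.8
I_max = a^2 / 4 = 1.94^2 / 4
= 3.7636 / 4
I_max = 0.9409

0.9409


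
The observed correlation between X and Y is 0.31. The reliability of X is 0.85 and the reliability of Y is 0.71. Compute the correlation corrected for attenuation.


r_corrected = rxy / sqrt(rxx * ryy)
= 0.31 / sqrt(0.85 * 0.71)
= 0.31 / sqrt(0.6035)
= 0.31 / 0.776853
r_corrected = 0.399

0.399


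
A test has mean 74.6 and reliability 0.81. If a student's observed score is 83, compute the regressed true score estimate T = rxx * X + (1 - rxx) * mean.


T_est = rxx * X + (1 - rxx) * mean
T_est = 0.81 * 83 + 0.19 * 74.6
T_est = 67.23 + 14.174
T_est = 81.404

81.404


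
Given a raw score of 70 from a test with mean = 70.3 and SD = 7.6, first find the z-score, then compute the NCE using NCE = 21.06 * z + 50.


z = (X - mean) / SD = (70 - 70.3) / 7.6
z = -0.3 / 7.6
z = -0.0395
NCE = NCE = 21.06z + 50
Carry z at full precision (z = -0.3 / 7.6) into the conversion:
NCE = 21.06 * (-0.3 / 7.6) + 50 = -6.318 / 7.6 + 50
NCE = -0.8313 + 50
NCE = 49.1687

49.1687


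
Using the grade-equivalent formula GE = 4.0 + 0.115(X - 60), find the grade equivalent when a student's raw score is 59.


raw - median = 59 - 60 = -1
slope * diff = 0.115 * -1 = -0.115
GE = 4.0 + -0.115
GE = 3.885

3.885
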